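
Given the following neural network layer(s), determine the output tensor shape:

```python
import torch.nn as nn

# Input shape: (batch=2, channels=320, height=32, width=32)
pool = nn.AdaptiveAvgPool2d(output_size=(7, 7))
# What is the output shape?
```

Input: (2, 320, 32, 32) -> Output: (2, 320, 7, 7)

Answer: (2, 320, 7, 7)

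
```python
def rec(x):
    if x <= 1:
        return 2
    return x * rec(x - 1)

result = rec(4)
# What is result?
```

rec(4) = 4 * 3 * 2 * 2 = 48

Answer: 48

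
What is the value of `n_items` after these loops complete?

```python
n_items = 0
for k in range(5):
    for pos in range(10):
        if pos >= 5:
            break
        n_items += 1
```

Inner breaks at 5, outer runs 5 times
`n_items` takes the values: 0 → 1 → 2 → 3 → 4 → 5 → 6 → 7 → 8 → 9 → 10 → 11 → 12 → 13 → 14 → 15 → 16 → 17 → 18 → 19 → 20 → 21 → 22 → 23 → 24 → 25

Answer: 25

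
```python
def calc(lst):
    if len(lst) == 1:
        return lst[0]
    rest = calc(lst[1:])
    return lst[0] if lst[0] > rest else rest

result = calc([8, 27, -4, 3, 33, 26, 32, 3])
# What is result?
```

Recursive max over [8, 27, -4, 3, 33, 26, 32, 3] = 33

Answer: 33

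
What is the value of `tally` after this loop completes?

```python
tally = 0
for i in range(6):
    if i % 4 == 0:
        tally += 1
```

Count numbers divisible by 4 in range(6)
`tally` takes the values: 0 → 1 → 2

Answer: 2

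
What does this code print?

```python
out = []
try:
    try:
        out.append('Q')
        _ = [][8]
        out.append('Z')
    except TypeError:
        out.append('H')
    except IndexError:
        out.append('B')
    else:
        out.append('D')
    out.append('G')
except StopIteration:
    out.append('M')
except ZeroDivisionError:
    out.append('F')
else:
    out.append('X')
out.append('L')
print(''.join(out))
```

Execution trace: 'Q' (inner try body) → 'B' (inner except IndexError) → 'G' (try body, no exception) → 'X' (else) → 'L' (after the try/except). Output: QBGXL

Answer: QBGXL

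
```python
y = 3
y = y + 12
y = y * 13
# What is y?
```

Trace:
`y = 3` → y = 3
`y = y + 12` → y = 15
`y = y * 13` → y = 195
So y = 195

Answer: 195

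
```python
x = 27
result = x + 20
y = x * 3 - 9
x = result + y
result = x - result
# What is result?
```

Trace:
`x = 27` → x = 27
`result = x + 20` → result = 47
`y = x * 3 - 9` → y = 72
`x = result + y` → x = 119
`result = x - result` → result = 72
So result = 72

Answer: 72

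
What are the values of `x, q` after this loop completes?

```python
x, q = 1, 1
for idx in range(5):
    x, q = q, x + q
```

Fibonacci: after 5 iterations
`x, q` takes the values: (1, 1) → (1, 2) → (2, 3) → (3, 5) → (5, 8) → (8, 13)

Answer: 8, 13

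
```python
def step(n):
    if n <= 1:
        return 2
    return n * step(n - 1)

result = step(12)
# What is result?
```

step(12) = 12 * 11 * 10 * 9 * 8 * 7 * 6 * 5 * 4 * 3 * 2 * 2 = 958003200

Answer: 958003200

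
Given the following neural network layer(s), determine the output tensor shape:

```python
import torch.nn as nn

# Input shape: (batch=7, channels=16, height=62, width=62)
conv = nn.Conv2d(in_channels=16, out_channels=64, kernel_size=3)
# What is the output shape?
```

Input: (7, 16, 62, 62) -> Output: (7, 64, 60, 60)

Answer: (7, 64, 60, 60)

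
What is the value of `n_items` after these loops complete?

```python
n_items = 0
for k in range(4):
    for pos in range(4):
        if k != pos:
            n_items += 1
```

4² - 4 (exclude diagonal)
`n_items` takes the values: 0 → 1 → 2 → 3 → 4 → 5 → 6 → 7 → 8 → 9 → 10 → 11 → 12

Answer: 12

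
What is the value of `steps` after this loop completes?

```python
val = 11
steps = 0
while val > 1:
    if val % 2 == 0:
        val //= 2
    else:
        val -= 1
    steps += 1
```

Steps to reduce 11 to 1
`steps` takes the values: 0 → 1 → 2 → 3 → 4 → 5

Answer: 5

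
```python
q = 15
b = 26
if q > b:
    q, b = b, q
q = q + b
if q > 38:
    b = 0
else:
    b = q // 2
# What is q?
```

Trace:
`q = 15` → q = 15
`b = 26` → b = 26
`if q > b: ...` → q > b is False → no variable changes
`q = q + b` → q = 41
`if q > 38: ...` → q > 38 is True → b = 0
So q = 41

Answer: 41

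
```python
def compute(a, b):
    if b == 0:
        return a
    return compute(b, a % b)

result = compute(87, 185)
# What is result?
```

compute(87, 185) -> compute(185, 87) -> compute(87, 11) -> compute(11, 10) -> compute(10, 1) -> compute(1, 0) -> 1

Answer: 1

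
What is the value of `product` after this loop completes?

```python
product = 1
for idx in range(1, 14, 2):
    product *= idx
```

Product of 1, 3, 5, ... up to 13
`product` takes the values: 1 → 3 → 15 → 105 → 945 → 10395 → 135135

Answer: 135135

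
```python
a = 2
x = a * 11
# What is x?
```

Trace:
`a = 2` → a = 2
`x = a * 11` → x = 22
So x = 22

Answer: 22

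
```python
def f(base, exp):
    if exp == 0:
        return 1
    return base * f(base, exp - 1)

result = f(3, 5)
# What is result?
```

f(3, 5) = 3 * 3 * 3 * 3 * 3 = 243

Answer: 243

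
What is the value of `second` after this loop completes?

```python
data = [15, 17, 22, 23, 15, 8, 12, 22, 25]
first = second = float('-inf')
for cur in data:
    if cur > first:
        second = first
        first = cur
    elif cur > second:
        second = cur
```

Second largest (with repeats) in [15, 17, 22, 23, 15, 8, 12, 22, 25]
`second` takes the values: -inf → 15 → 17 → 22 → 23

Answer: 23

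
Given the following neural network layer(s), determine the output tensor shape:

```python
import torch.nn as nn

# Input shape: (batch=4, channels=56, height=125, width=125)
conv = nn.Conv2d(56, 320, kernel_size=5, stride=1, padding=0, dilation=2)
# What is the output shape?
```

Input: (4, 56, 125, 125) -> Output: (4, 320, 117, 117)

Answer: (4, 320, 117, 117)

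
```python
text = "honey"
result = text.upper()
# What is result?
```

Trace:
`text = "honey"` → text = 'honey'
`result = text.upper()` → result = 'HONEY'
So result = 'HONEY'

Answer: 'HONEY'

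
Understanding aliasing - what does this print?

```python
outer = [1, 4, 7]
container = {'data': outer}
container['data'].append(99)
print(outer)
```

Key concept: dict holds reference to list.
Step by step:
`outer = [1, 4, 7]` → outer = [1, 4, 7]
`container = {'data': outer}` → container = {'data': [1, 4, 7]}
`container['data'].append(99)` → outer = [1, 4, 7, 99]; container = {'data': [1, 4, 7, 99]}
`print(outer)` → prints [1, 4, 7, 99]

Answer: [1, 4, 7, 99]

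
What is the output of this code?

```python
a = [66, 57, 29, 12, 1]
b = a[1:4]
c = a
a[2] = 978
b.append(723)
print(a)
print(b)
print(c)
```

Key concept: slice vs alias.
Step by step:
`a = [66, 57, 29, 12, 1]` → a = [66, 57, 29, 12, 1]
`b = a[1:4]` → b = [57, 29, 12]
`c = a` → c = [66, 57, 29, 12, 1] (same object as a)
`a[2] = 978` → a = [66, 57, 978, 12, 1] (same object as c); c = [66, 57, 978, 12, 1] (same object as a)
`b.append(723)` → b = [57, 29, 12, 723]
`print(a)` → prints [66, 57, 978, 12, 1]
`print(b)` → prints [57, 29, 12, 723]
`print(c)` → prints [66, 57, 978, 12, 1]

Answer:
[66, 57, 978, 12, 1]
[57, 29, 12, 723]
[66, 57, 978, 12, 1]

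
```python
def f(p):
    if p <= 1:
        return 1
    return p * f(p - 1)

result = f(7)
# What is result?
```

f(7) = 7 * 6 * 5 * 4 * 3 * 2 * 1 = 5040

Answer: 5040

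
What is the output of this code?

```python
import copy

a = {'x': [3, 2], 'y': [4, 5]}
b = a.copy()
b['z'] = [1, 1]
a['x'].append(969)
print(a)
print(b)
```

Key concept: shallow copy of dict with mutable values.
Step by step:
`a = {'x': [3, 2], 'y': [4, 5]}` → a = {'x': [3, 2], 'y': [4, 5]}
`b = a.copy()` → b = {'x': [3, 2], 'y': [4, 5]}
`b['z'] = [1, 1]` → b = {'x': [3, 2], 'y': [4, 5], 'z': [1, 1]}
`a['x'].append(969)` → a = {'x': [3, 2, 969], 'y': [4, 5]}; b = {'x': [3, 2, 969], 'y': [4, 5], 'z': [1, 1]}
`print(a)` → prints {'x': [3, 2, 969], 'y': [4, 5]}
`print(b)` → prints {'x': [3, 2, 969], 'y': [4, 5], 'z': [1, 1]}

Answer:
{'x': [3, 2, 969], 'y': [4, 5]}
{'x': [3, 2, 969], 'y': [4, 5], 'z': [1, 1]}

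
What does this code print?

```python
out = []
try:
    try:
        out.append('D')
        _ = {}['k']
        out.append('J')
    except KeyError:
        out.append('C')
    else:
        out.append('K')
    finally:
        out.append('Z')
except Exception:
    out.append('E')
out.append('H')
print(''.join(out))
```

Execution trace: 'D' (inner try body) → 'C' (inner except KeyError) → 'Z' (inner finally) → 'H' (after the try/except). Output: DCZH

Answer: DCZH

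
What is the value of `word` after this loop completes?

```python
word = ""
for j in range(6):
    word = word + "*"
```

Repeat '*' 6 times
`word` takes the values: "" → "*" → "**" → "***" → "****" → "*****" → "******"

Answer: "******"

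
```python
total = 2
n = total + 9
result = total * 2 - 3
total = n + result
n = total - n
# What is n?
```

Trace:
`total = 2` → total = 2
`n = total + 9` → n = 11
`result = total * 2 - 3` → result = 1
`total = n + result` → total = 12
`n = total - n` → n = 1
So n = 1

Answer: 1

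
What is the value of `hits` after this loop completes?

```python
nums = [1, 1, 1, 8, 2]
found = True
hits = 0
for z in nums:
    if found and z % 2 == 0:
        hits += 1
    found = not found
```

Count even values at even positions
`hits` takes the values: 0 → 1

Answer: 1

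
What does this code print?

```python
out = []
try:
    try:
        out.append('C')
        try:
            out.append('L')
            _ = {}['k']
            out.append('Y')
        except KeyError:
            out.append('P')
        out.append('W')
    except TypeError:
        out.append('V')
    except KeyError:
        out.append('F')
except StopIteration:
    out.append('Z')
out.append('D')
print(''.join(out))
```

Execution trace: 'C' (try body) → 'L' (inner try body) → 'P' (inner except KeyError) → 'W' (try body, no exception) → 'D' (after the try/except). Output: CLPWD

Answer: CLPWD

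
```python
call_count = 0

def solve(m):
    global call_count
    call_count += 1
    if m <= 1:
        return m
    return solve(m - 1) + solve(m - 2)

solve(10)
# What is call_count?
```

Calls(m) = 1 + Calls(m-1) + Calls(m-2); Calls(0)=Calls(1)=1. For m=10 this gives 177.

Answer: 177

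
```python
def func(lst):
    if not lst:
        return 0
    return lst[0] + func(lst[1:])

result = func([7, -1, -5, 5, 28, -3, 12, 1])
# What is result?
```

7 + (-1) + (-5) + 5 + 28 + (-3) + 12 + 1 + 0 = 44

Answer: 44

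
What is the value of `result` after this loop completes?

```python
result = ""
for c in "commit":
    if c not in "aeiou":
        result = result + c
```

Remove vowels from 'commit'
`result` takes the values: "" → "c" → "cm" → "cmm" → "cmmt"

Answer: "cmmt"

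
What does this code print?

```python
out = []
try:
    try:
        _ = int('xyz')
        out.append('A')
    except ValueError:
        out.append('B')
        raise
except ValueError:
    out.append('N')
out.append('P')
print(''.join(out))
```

Execution trace: 'B' (inner except ValueError) → 'N' (outer except ValueError) → 'P' (after the try/except). Output: BNP

Answer: BNP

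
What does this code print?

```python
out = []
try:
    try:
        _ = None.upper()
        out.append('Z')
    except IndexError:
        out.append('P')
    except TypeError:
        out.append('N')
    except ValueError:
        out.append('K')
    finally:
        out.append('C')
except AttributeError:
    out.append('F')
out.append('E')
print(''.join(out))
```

Execution trace: 'C' (finally) → 'F' (outer except AttributeError) → 'E' (after the try/except). Output: CFE

Answer: CFE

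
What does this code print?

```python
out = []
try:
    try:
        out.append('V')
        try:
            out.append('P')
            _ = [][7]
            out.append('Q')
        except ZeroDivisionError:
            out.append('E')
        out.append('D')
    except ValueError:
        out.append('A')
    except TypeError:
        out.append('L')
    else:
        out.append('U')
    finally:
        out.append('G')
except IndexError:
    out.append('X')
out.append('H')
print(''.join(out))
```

Execution trace: 'V' (try body) → 'P' (inner try body) → 'G' (finally) → 'X' (outer except IndexError) → 'H' (after the try/except). Output: VPGXH

Answer: VPGXH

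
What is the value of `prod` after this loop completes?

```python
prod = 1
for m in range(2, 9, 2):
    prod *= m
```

Product of even numbers 2 to 8
`prod` takes the values: 1 → 2 → 8 → 48 → 384

Answer: 384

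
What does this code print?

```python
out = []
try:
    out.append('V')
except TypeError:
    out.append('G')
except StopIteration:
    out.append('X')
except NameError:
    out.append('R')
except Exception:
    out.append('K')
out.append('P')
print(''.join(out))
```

Execution trace: 'V' (try body, no exception) → 'P' (after the try/except). Output: VP

Answer: VP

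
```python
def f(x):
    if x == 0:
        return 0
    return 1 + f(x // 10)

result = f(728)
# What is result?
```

Count of digits of 728: 3

Answer: 3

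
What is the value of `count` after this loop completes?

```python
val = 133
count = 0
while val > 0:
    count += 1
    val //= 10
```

Count digits by repeated division by 10
`count` takes the values: 0 → 1 → 2 → 3

Answer: 3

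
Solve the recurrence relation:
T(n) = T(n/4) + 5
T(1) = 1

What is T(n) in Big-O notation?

Each step divides n by 4 and adds 5. After log_4(n) steps we reach T(1)=1. So T(n) = 5·log_4(n) + 1 = O(log n).

Answer: O(log n)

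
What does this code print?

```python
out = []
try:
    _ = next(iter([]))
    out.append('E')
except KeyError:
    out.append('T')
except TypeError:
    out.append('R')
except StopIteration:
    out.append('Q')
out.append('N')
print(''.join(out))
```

Execution trace: 'Q' (except StopIteration) → 'N' (after the try/except). Output: QN

Answer: QN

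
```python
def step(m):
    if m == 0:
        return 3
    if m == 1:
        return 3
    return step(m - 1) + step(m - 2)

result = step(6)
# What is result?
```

Build up from base cases: step(0)=3, step(1)=3, step(2)=6, step(3)=9, step(4)=15, step(5)=24, step(6)=39

Answer: 39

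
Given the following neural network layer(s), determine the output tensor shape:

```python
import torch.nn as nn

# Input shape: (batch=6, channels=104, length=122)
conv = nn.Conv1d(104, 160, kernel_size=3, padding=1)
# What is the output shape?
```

Input: (6, 104, 122) -> Output: (6, 160, 122)

Answer: (6, 160, 122)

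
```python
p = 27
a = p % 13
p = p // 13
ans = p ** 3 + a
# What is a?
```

Trace:
`p = 27` → p = 27
`a = p % 13` → a = 1
`p = p // 13` → p = 2
`ans = p ** 3 + a` → ans = 9
So a = 1

Answer: 1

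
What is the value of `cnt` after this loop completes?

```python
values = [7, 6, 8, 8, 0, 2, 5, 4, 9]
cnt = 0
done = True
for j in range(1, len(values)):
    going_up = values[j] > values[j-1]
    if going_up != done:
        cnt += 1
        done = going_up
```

Count direction changes in [7, 6, 8, 8, 0, 2, 5, 4, 9]
`cnt` takes the values: 0 → 1 → 2 → 3 → 4 → 5 → 6

Answer: 6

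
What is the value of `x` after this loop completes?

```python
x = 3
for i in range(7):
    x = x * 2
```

Multiply by 2, 7 times: 3 * 2^7 = 384
`x` takes the values: 3 → 6 → 12 → 24 → 48 → 96 → 192 → 384

Answer: 384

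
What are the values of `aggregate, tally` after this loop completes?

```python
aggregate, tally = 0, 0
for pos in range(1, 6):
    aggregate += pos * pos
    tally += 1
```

Sum of squares and count
`aggregate, tally` takes the values: (0, 0) → (1, 0) → (1, 1) → (5, 1) → (5, 2) → (14, 2) → (14, 3) → (30, 3) → (30, 4) → (55, 4) → (55, 5)

Answer: 55, 5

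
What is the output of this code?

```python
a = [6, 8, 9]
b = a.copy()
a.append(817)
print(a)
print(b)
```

Key concept: list.copy() creates independent copy.
Step by step:
`a = [6, 8, 9]` → a = [6, 8, 9]
`b = a.copy()` → b = [6, 8, 9]
`a.append(817)` → a = [6, 8, 9, 817]
`print(a)` → prints [6, 8, 9, 817]
`print(b)` → prints [6, 8, 9]

Answer:
[6, 8, 9, 817]
[6, 8, 9]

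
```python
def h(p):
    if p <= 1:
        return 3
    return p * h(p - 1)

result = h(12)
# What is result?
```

h(12) = 12 * 11 * 10 * 9 * 8 * 7 * 6 * 5 * 4 * 3 * 2 * 3 = 1437004800

Answer: 1437004800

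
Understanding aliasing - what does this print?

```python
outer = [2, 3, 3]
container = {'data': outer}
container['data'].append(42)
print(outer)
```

Key concept: dict holds reference to list.
Step by step:
`outer = [2, 3, 3]` → outer = [2, 3, 3]
`container = {'data': outer}` → container = {'data': [2, 3, 3]}
`container['data'].append(42)` → outer = [2, 3, 3, 42]; container = {'data': [2, 3, 3, 42]}
`print(outer)` → prints [2, 3, 3, 42]

Answer: [2, 3, 3, 42]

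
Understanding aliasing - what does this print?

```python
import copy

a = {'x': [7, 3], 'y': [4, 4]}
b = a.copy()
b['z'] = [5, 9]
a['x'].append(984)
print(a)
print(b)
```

Key concept: shallow copy of dict with mutable values.
Step by step:
`a = {'x': [7, 3], 'y': [4, 4]}` → a = {'x': [7, 3], 'y': [4, 4]}
`b = a.copy()` → b = {'x': [7, 3], 'y': [4, 4]}
`b['z'] = [5, 9]` → b = {'x': [7, 3], 'y': [4, 4], 'z': [5, 9]}
`a['x'].append(984)` → a = {'x': [7, 3, 984], 'y': [4, 4]}; b = {'x': [7, 3, 984], 'y': [4, 4], 'z': [5, 9]}
`print(a)` → prints {'x': [7, 3, 984], 'y': [4, 4]}
`print(b)` → prints {'x': [7, 3, 984], 'y': [4, 4], 'z': [5, 9]}

Answer:
{'x': [7, 3, 984], 'y': [4, 4]}
{'x': [7, 3, 984], 'y': [4, 4], 'z': [5, 9]}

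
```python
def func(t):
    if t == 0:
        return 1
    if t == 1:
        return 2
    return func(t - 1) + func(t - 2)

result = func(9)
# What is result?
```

Build up from base cases: func(0)=1, func(1)=2, func(2)=3, func(3)=5, func(4)=8, func(5)=13, func(6)=21, ..., func(9)=89

Answer: 89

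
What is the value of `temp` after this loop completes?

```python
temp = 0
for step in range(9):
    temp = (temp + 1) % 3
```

Increment mod 3, 9 times = 0
`temp` takes the values: 0 → 1 → 2 → 0 → 1 → 2 → 0 → 1 → 2 → 0

Answer: 0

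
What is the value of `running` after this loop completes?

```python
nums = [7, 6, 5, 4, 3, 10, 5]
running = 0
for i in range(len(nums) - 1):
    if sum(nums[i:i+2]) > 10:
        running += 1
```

Count windows with sum > 10
`running` takes the values: 0 → 1 → 2 → 3 → 4

Answer: 4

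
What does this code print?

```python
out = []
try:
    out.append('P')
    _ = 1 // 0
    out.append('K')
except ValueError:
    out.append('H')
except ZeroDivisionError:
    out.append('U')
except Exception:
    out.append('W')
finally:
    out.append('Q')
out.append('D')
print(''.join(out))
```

Execution trace: 'P' (try body) → 'U' (except ZeroDivisionError) → 'Q' (finally) → 'D' (after the try/except). Output: PUQD

Answer: PUQD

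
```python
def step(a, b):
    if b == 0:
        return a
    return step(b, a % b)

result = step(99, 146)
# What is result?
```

step(99, 146) -> step(146, 99) -> step(99, 47) -> step(47, 5) -> step(5, 2) -> step(2, 1) -> step(1, 0) -> 1

Answer: 1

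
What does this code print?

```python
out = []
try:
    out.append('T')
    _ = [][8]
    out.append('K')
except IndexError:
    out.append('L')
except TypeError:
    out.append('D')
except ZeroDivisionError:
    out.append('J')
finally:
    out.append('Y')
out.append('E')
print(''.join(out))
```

Execution trace: 'T' (try body) → 'L' (except IndexError) → 'Y' (finally) → 'E' (after the try/except). Output: TLYE

Answer: TLYE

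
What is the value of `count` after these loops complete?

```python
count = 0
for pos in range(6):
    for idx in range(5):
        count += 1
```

6 * 5 = 30
`count` takes the values: 0 → 1 → 2 → 3 → 4 → 5 → 6 → 7 → 8 → 9 → 10 → 11 → 12 → 13 → 14 → 15 → 16 → 17 → 18 → 19 → 20 → 21 → 22 → 23 → 24 → 25 → 26 → 27 → 28 → 29 → 30

Answer: 30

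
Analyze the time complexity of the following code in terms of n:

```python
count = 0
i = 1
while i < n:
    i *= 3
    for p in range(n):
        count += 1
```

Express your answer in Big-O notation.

Each loop level contributes: log n × n. Multiplying the contributions gives O(n log n).

Answer: O(n log n)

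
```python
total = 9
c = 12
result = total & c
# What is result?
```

Trace:
`total = 9` → total = 9
`c = 12` → c = 12
`result = total & c` → result = 8
So result = 8

Answer: 8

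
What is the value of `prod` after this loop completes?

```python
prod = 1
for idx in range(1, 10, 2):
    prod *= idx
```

Product of 1, 3, 5, ... up to 9
`prod` takes the values: 1 → 3 → 15 → 105 → 945

Answer: 945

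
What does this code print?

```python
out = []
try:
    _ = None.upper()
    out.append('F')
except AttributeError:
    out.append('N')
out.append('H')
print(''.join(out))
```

Execution trace: 'N' (except AttributeError) → 'H' (after the try/except). Output: NH

Answer: NH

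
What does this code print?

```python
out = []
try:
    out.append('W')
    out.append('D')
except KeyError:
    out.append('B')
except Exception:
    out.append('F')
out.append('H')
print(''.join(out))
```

Execution trace: 'W' (try body) → 'D' (try body, no exception) → 'H' (after the try/except). Output: WDH

Answer: WDH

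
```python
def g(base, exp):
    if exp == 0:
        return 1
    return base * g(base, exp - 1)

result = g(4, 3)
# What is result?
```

g(4, 3) = 4 * 4 * 4 = 64

Answer: 64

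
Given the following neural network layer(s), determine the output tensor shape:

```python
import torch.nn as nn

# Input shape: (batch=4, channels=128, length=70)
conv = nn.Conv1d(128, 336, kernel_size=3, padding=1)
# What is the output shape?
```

Input: (4, 128, 70) -> Output: (4, 336, 70)

Answer: (4, 336, 70)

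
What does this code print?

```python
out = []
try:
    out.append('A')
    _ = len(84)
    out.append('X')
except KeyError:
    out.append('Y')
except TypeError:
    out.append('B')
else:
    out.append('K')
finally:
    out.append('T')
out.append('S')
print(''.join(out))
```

Execution trace: 'A' (try body) → 'B' (except TypeError) → 'T' (finally) → 'S' (after the try/except). Output: ABTS

Answer: ABTS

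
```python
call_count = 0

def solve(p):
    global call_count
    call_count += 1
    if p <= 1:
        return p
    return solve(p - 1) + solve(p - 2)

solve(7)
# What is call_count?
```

Calls(p) = 1 + Calls(p-1) + Calls(p-2); Calls(0)=Calls(1)=1. For p=7 this gives 41.

Answer: 41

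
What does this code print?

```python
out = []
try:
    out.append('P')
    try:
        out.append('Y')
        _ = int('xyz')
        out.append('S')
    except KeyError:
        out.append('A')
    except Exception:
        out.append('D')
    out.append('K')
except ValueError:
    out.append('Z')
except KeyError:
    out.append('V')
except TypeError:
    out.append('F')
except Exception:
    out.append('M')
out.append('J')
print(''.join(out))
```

Execution trace: 'P' (try body) → 'Y' (inner try body) → 'D' (inner except Exception) → 'K' (try body, no exception) → 'J' (after the try/except). Output: PYDKJ

Answer: PYDKJ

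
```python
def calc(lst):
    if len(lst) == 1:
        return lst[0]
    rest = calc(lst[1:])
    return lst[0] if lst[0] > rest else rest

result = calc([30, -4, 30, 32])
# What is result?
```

Recursive max over [30, -4, 30, 32] = 32

Answer: 32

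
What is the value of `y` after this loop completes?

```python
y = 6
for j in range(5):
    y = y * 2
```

Multiply by 2, 5 times: 6 * 2^5 = 192
`y` takes the values: 6 → 12 → 24 → 48 → 96 → 192

Answer: 192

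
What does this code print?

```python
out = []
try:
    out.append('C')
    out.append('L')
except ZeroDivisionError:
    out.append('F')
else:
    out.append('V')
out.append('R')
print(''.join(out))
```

Execution trace: 'C' (try body) → 'L' (try body, no exception) → 'V' (else) → 'R' (after the try/except). Output: CLVR

Answer: CLVR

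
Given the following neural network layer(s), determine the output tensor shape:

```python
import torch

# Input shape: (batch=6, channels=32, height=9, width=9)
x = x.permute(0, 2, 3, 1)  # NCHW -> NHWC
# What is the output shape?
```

Input: (6, 32, 9, 9) -> Output: (6, 9, 9, 32)

Answer: (6, 9, 9, 32)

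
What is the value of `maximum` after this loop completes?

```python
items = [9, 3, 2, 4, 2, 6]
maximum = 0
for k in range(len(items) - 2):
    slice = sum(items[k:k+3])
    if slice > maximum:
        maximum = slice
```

Max sum of 3-element window in [9, 3, 2, 4, 2, 6]
`maximum` takes the values: 0 → 14

Answer: 14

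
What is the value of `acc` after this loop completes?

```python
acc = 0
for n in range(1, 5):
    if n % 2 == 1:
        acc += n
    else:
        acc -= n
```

Add odd, subtract even
`acc` takes the values: 0 → 1 → -1 → 2 → -2

Answer: -2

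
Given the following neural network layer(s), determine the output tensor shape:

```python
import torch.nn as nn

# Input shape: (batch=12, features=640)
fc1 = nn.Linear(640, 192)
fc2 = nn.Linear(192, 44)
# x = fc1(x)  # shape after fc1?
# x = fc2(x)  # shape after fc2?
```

Input: (12, 640) -> after fc1: (12, 192) -> Output: (12, 44)

Answer: (12, 44)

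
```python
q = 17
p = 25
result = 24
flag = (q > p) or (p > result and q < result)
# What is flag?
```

Trace:
`q = 17` → q = 17
`p = 25` → p = 25
`result = 24` → result = 24
`flag = (q > p) or (p > result and q < result)` → flag = True
So flag = True

Answer: True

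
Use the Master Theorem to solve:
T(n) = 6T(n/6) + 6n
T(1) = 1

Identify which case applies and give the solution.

a=6, b=6, f(n)=6n. log_6(6) = 1. Since c=1 = 1, Case 2 applies: T(n) = Θ(n^log_b(a) · log n) = O(n log n).

Answer: O(n log n) - Case 2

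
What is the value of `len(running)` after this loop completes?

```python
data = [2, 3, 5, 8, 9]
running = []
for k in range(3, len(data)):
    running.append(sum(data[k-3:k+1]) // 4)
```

Number of 4-element averages
`running` takes the values: [] → [4] → [4, 6]
So `len(running)` = 2

Answer: 2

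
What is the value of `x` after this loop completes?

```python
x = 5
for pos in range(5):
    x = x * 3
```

Multiply by 3, 5 times: 5 * 3^5 = 1215
`x` takes the values: 5 → 15 → 45 → 135 → 405 → 1215

Answer: 1215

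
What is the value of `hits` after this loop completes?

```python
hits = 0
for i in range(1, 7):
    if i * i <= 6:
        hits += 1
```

Count numbers where i² ≤ 6
`hits` takes the values: 0 → 1 → 2

Answer: 2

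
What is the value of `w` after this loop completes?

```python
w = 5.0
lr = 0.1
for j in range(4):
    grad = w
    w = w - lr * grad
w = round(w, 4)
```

Gradient descent: w = 5.0 * (1 - 0.1)^4
`w` takes the values: 5.0 → 4.5 → 4.05 → 3.645 → 3.2805

Answer: 3.2805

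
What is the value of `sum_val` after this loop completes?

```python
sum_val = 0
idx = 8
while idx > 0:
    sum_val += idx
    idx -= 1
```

Sum 8 down to 1
`sum_val` takes the values: 0 → 8 → 15 → 21 → 26 → 30 → 33 → 35 → 36

Answer: 36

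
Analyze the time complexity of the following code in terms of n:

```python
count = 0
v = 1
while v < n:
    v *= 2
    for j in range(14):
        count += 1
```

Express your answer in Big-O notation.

Each loop level contributes: log n × 1. Multiplying the contributions gives O(log n).

Answer: O(log n)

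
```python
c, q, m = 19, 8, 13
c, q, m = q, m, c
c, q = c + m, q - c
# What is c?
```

Trace:
`c, q, m = 19, 8, 13` → c = 19; q = 8; m = 13
`c, q, m = q, m, c` → c = 8; q = 13; m = 19
`c, q = c + m, q - c` → c = 27; q = 5
So c = 27

Answer: 27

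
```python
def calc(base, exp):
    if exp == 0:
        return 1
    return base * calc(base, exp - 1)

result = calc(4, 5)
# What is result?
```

calc(4, 5) = 4 * 4 * 4 * 4 * 4 = 1024

Answer: 1024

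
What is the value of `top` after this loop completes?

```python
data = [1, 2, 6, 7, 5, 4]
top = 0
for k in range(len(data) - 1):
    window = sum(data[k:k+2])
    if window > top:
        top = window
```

Max sum of 2-element window in [1, 2, 6, 7, 5, 4]
`top` takes the values: 0 → 3 → 8 → 13

Answer: 13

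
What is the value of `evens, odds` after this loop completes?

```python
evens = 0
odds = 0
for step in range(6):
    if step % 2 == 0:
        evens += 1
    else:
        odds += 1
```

Count evens and odds in range(6)
`evens, odds` takes the values: (0, 0) → (1, 0) → (1, 1) → (2, 1) → (2, 2) → (3, 2) → (3, 3)

Answer: 3, 3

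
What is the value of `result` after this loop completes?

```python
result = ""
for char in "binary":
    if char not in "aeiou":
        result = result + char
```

Remove vowels from 'binary'
`result` takes the values: "" → "b" → "bn" → "bnr" → "bnry"

Answer: "bnry"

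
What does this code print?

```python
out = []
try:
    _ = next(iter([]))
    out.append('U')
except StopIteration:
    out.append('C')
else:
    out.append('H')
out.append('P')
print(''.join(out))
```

Execution trace: 'C' (except StopIteration) → 'P' (after the try/except). Output: CP

Answer: CP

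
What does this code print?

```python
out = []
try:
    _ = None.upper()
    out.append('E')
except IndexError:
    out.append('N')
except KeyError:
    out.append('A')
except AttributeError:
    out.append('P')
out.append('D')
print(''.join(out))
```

Execution trace: 'P' (except AttributeError) → 'D' (after the try/except). Output: PD

Answer: PD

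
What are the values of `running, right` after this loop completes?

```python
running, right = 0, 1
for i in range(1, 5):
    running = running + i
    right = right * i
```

Sum and factorial of 1 to 4
`running, right` takes the values: (0, 1) → (1, 1) → (3, 1) → (3, 2) → (6, 2) → (6, 6) → (10, 6) → (10, 24)

Answer: 10, 24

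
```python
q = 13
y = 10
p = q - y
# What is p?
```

Trace:
`q = 13` → q = 13
`y = 10` → y = 10
`p = q - y` → p = 3
So p = 3

Answer: 3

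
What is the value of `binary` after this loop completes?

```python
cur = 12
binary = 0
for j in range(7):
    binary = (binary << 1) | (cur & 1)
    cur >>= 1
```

Reverse lowest 7 bits of 12
`binary` takes the values: 0 → 1 → 3 → 6 → 12 → 24

Answer: 24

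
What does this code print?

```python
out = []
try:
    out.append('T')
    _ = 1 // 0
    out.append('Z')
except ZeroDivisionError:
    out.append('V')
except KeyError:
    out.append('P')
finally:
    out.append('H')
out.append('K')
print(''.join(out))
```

Execution trace: 'T' (try body) → 'V' (except ZeroDivisionError) → 'H' (finally) → 'K' (after the try/except). Output: TVHK

Answer: TVHK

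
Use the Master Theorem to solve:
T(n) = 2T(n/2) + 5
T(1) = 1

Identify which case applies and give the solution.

a=2, b=2, f(n)=5. log_2(2) = 1. Since c=0 < 1, Case 1 applies: T(n) = Θ(n^log_b(a)) = O(n).

Answer: O(n) - Case 1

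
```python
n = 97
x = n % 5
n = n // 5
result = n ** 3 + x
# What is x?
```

Trace:
`n = 97` → n = 97
`x = n % 5` → x = 2
`n = n // 5` → n = 19
`result = n ** 3 + x` → result = 6861
So x = 2

Answer: 2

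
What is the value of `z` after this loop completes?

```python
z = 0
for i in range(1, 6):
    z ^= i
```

XOR of 1 to 5
`z` takes the values: 0 → 1 → 3 → 0 → 4 → 1

Answer: 1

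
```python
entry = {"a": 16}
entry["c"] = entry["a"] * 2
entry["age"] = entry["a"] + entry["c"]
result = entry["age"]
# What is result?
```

Trace:
`entry = {"a": 16}` → entry = {'a': 16}
`entry["c"] = entry["a"] * 2` → entry = {'a': 16, 'c': 32}
`entry["age"] = entry["a"] + entry["c"]` → entry = {'a': 16, 'c': 32, 'age': 48}
`result = entry["age"]` → result = 48
So result = 48

Answer: 48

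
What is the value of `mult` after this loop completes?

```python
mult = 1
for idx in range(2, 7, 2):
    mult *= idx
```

Product of even numbers 2 to 6
`mult` takes the values: 1 → 2 → 8 → 48

Answer: 48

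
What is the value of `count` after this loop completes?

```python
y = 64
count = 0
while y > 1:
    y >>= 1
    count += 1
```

Count right shifts until 1
`count` takes the values: 0 → 1 → 2 → 3 → 4 → 5 → 6

Answer: 6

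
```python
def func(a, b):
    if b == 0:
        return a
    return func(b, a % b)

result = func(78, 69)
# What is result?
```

func(78, 69) -> func(69, 9) -> func(9, 6) -> func(6, 3) -> func(3, 0) -> 3

Answer: 3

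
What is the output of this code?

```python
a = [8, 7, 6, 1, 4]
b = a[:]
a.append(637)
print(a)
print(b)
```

Key concept: slice [:] creates copy.
Step by step:
`a = [8, 7, 6, 1, 4]` → a = [8, 7, 6, 1, 4]
`b = a[:]` → b = [8, 7, 6, 1, 4]
`a.append(637)` → a = [8, 7, 6, 1, 4, 637]
`print(a)` → prints [8, 7, 6, 1, 4, 637]
`print(b)` → prints [8, 7, 6, 1, 4]

Answer:
[8, 7, 6, 1, 4, 637]
[8, 7, 6, 1, 4]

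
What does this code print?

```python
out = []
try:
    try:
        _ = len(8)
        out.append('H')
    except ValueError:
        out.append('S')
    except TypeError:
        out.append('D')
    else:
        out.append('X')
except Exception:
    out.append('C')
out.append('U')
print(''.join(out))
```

Execution trace: 'D' (inner except TypeError) → 'U' (after the try/except). Output: DU

Answer: DU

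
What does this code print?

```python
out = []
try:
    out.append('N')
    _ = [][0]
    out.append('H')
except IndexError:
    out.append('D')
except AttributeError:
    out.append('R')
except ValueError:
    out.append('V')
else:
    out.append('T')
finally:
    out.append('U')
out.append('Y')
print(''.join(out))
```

Execution trace: 'N' (try body) → 'D' (except IndexError) → 'U' (finally) → 'Y' (after the try/except). Output: NDUY

Answer: NDUY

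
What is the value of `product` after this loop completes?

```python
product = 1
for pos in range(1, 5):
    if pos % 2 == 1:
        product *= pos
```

Product of odd numbers 1 to 4
`product` takes the values: 1 → 3

Answer: 3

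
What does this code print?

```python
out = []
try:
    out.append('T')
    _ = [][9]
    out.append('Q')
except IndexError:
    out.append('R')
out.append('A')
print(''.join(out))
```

Execution trace: 'T' (try body) → 'R' (except IndexError) → 'A' (after the try/except). Output: TRA

Answer: TRA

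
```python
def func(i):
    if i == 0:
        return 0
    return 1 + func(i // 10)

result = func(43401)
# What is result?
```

Count of digits of 43401: 5

Answer: 5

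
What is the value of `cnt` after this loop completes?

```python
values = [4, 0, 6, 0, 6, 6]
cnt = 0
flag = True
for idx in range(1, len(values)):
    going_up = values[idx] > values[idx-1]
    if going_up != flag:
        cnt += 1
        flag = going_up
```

Count direction changes in [4, 0, 6, 0, 6, 6]
`cnt` takes the values: 0 → 1 → 2 → 3 → 4 → 5

Answer: 5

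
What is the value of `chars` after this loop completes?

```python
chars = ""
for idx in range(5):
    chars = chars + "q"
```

Repeat 'q' 5 times
`chars` takes the values: "" → "q" → "qq" → "qqq" → "qqqq" → "qqqqq"

Answer: "qqqqq"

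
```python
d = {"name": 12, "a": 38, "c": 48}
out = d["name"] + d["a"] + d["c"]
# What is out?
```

Trace:
`d = {"name": 12, "a": 38, "c": 48}` → d = {'name': 12, 'a': 38, 'c': 48}
`out = d["name"] + d["a"] + d["c"]` → out = 98
So out = 98

Answer: 98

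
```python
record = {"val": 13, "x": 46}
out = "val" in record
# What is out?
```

Trace:
`record = {"val": 13, "x": 46}` → record = {'val': 13, 'x': 46}
`out = "val" in record` → out = True
So out = True

Answer: True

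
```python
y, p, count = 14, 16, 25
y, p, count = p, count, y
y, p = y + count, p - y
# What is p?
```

Trace:
`y, p, count = 14, 16, 25` → y = 14; p = 16; count = 25
`y, p, count = p, count, y` → y = 16; p = 25; count = 14
`y, p = y + count, p - y` → y = 30; p = 9
So p = 9

Answer: 9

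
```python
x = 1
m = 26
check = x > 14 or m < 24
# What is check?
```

Trace:
`x = 1` → x = 1
`m = 26` → m = 26
`check = x > 14 or m < 24` → check = False
So check = False

Answer: False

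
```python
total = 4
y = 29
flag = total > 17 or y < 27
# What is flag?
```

Trace:
`total = 4` → total = 4
`y = 29` → y = 29
`flag = total > 17 or y < 27` → flag = False
So flag = False

Answer: False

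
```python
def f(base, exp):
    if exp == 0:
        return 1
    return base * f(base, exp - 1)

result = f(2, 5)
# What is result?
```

f(2, 5) = 2 * 2 * 2 * 2 * 2 = 32

Answer: 32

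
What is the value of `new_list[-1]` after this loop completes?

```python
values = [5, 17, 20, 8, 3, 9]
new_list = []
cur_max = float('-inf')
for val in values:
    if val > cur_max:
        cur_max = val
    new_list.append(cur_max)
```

Running max ends at 20
`new_list` takes the values: [] → [5] → [5, 17] → [5, 17, 20] → [5, 17, 20, 20] → [5, 17, 20, 20, 20] → [5, 17, 20, 20, 20, 20]
So `new_list[-1]` = 20

Answer: 20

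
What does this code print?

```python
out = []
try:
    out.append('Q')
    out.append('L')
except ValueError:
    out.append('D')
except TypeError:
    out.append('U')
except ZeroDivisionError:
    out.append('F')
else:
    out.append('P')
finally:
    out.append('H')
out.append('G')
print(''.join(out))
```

Execution trace: 'Q' (try body) → 'L' (try body, no exception) → 'P' (else) → 'H' (finally) → 'G' (after the try/except). Output: QLPHG

Answer: QLPHG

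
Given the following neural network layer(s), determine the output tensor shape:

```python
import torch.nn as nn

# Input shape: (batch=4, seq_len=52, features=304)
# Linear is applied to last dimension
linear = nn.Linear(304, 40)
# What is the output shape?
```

Input: (4, 52, 304) -> Output: (4, 52, 40)

Answer: (4, 52, 40)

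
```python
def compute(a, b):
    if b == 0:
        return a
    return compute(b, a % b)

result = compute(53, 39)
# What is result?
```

compute(53, 39) -> compute(39, 14) -> compute(14, 11) -> compute(11, 3) -> compute(3, 2) -> compute(2, 1) -> compute(1, 0) -> 1

Answer: 1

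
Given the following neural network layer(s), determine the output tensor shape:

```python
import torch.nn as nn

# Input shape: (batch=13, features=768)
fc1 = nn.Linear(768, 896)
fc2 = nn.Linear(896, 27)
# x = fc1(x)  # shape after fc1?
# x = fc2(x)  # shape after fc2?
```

Input: (13, 768) -> after fc1: (13, 896) -> Output: (13, 27)

Answer: (13, 27)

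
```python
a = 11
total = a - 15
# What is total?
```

Trace:
`a = 11` → a = 11
`total = a - 15` → total = -4
So total = -4

Answer: -4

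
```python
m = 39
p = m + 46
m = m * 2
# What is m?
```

Trace:
`m = 39` → m = 39
`p = m + 46` → p = 85
`m = m * 2` → m = 78
So m = 78

Answer: 78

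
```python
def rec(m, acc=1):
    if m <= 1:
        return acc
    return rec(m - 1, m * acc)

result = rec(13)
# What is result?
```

Accumulator trace (n, acc): (13, 1) -> (12, 13) -> (11, 156) -> (10, 1716) -> (9, 17160) -> (8, 154440) -> (7, 1235520) -> (6, 8648640) -> (5, 51891840) -> (4, 259459200) -> (3, 1037836800) -> (2, 3113510400) -> (1, 6227020800) -> return 6227020800

Answer: 6227020800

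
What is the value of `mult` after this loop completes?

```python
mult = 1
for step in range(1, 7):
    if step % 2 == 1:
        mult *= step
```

Product of odd numbers 1 to 6
`mult` takes the values: 1 → 3 → 15

Answer: 15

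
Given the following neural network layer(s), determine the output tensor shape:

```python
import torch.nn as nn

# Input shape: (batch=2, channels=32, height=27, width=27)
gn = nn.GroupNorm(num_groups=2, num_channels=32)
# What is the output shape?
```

Input: (2, 32, 27, 27) -> Output: (2, 32, 27, 27)

Answer: (2, 32, 27, 27)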